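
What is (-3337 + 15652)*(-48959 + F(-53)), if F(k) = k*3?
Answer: -604888170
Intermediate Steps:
F(k) = 3*k
(-3337 + 15652)*(-48959 + F(-53)) = (-3337 + 15652)*(-48959 + 3*(-53)) = 12315*(-48959 - 159) = 12315*(-49118) = -604888170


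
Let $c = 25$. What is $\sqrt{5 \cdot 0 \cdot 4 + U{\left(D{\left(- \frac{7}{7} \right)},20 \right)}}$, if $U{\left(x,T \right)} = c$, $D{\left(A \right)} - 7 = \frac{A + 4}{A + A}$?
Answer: $5$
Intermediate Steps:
$D{\left(A \right)} = 7 + \frac{4 + A}{2 A}$ ($D{\left(A \right)} = 7 + \frac{A + 4}{A + A} = 7 + \frac{4 + A}{2 A}$)
$U{\left(x,T \right)} = 25$
$\sqrt{5 \cdot 0 \cdot 4 + U{\left(D{\left(- \frac{7}{7} \right)},20 \right)}} = \sqrt{5 \cdot 0 \cdot 4 + 25} = \sqrt{0 \cdot 4 + 25} = \sqrt{0 + 25} = \sqrt{25} = 5$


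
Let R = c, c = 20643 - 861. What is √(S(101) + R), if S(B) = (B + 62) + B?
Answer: √20046 ≈ 141.58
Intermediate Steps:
S(B) = 62 + 2*B (S(B) = (62 + B) + B = 62 + 2*B)
c = 19782
R = 19782
√(S(101) + R) = √((62 + 2*101) + 19782) = √((62 + 202) + 19782) = √(264 + 19782) = √20046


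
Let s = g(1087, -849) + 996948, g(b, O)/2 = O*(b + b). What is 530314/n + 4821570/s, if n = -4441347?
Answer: -3807199774841/1994537876148 ≈ -1.9088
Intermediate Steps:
g(b, O) = 4*O*b (g(b, O) = 2*(O*(b + b)) = 2*(O*(2*b)) = 2*(2*O*b) = 4*O*b)
s = -2694504 (s = 4*(-849)*1087 + 996948 = -3691452 + 996948 = -2694504)
530314/n + 4821570/s = 530314/(-4441347) + 4821570/(-2694504) = 530314*(-1/4441347) + 4821570*(-1/2694504) = -530314/4441347 - 803595/449084 = -3807199774841/1994537876148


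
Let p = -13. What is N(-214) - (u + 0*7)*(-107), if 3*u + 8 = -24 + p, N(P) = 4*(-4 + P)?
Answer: -2477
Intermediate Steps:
N(P) = -16 + 4*P
u = -15 (u = -8/3 + (-24 - 13)/3 = -8/3 + (1/3)*(-37) = -8/3 - 37/3 = -15)
N(-214) - (u + 0*7)*(-107) = (-16 + 4*(-214)) - (-15 + 0*7)*(-107) = (-16 - 856) - (-15 + 0)*(-107) = -872 - (-15)*(-107) = -872 - 1*1605 = -872 - 1605 = -2477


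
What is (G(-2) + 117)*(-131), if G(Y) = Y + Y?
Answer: -14803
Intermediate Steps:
G(Y) = 2*Y
(G(-2) + 117)*(-131) = (2*(-2) + 117)*(-131) = (-4 + 117)*(-131) = 113*(-131) = -14803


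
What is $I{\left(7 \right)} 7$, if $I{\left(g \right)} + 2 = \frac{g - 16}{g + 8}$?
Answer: $- \frac{91}{5} \approx -18.2$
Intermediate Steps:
$I{\left(g \right)} = -2 + \frac{-16 + g}{8 + g}$ ($I{\left(g \right)} = -2 + \frac{g - 16}{g + 8} = -2 + \frac{-16 + g}{8 + g}$)
$I{\left(7 \right)} 7 = \frac{-32 - 7}{8 + 7} \cdot 7 = \frac{-32 - 7}{15} \cdot 7 = \frac{1}{15} \left(-39\right) 7 = \left(- \frac{13}{5}\right) 7 = - \frac{91}{5}$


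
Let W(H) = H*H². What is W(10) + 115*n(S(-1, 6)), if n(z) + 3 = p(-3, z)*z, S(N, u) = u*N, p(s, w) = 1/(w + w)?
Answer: 1425/2 ≈ 712.50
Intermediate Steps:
p(s, w) = 1/(2*w)
S(N, u) = N*u
n(z) = -5/2 (n(z) = -3 + (1/(2*z))*z = -3 + ½ = -5/2)
W(H) = H³
W(10) + 115*n(S(-1, 6)) = 10³ + 115*(-5/2) = 1000 - 575/2 = 1425/2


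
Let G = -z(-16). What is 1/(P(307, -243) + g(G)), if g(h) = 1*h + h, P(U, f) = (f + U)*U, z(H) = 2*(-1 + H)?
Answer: 1/19716 ≈ 5.0720e-5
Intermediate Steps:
z(H) = -2 + 2*H
P(U, f) = U*(U + f) (P(U, f) = (U + f)*U = U*(U + f))
G = 34 (G = -(-2 + 2*(-16)) = -(-2 - 32) = -1*(-34) = 34)
g(h) = 2*h (g(h) = h + h = 2*h)
1/(P(307, -243) + g(G)) = 1/(307*(307 - 243) + 2*34) = 1/(307*64 + 68) = 1/(19648 + 68) = 1/19716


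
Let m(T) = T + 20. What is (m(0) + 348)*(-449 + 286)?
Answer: -59984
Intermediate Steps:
m(T) = 20 + T
(m(0) + 348)*(-449 + 286) = ((20 + 0) + 348)*(-449 + 286) = (20 + 348)*(-163) = 368*(-163) = -59984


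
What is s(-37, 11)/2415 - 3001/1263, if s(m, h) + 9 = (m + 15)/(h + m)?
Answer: -31450091/13217295 ≈ -2.3795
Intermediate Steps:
s(m, h) = -9 + (15 + m)/(h + m) (s(m, h) = -9 + (m + 15)/(h + m) = -9 + (15 + m)/(h + m))
s(-37, 11)/2415 - 3001/1263 = ((15 - 9*11 - 8*(-37))/(11 - 37))/2415 - 3001/1263 = ((15 - 99 + 296)/(-26))*(1/2415) - 3001*1/1263 = -1/26*212*(1/2415) - 3001/1263 = -106/13*1/2415 - 3001/1263 = -106/31395 - 3001/1263 = -31450091/13217295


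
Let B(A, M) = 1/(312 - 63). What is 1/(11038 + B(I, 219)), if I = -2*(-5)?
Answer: 249/2748463 ≈ 9.0596e-5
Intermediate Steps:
I = 10
B(A, M) = 1/249
1/(11038 + B(I, 219)) = 1/(11038 + 1/249) = 1/(2748463/249) = 249/2748463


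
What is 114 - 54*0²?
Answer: 114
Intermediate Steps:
114 - 54*0² = 114 - 54*0 = 114 + 0 = 114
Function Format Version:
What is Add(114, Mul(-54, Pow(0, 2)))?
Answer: 114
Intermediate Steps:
Add(114, Mul(-54, Pow(0, 2))) = Add(114, Mul(-54, 0)) = Add(114, 0) = 114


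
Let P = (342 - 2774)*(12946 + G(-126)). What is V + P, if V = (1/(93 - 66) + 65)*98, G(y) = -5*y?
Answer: -891282376/27 ≈ -3.3010e+7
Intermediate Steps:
P = -33016832 (P = (342 - 2774)*(12946 - 5*(-126)) = -2432*(12946 + 630) = -2432*13576 = -33016832)
V = 172088/27 (V = (1/27 + 65)*98 = (1756/27)*98 = 172088/27 ≈ 6373.6)
V + P = 172088/27 - 33016832 = -891282376/27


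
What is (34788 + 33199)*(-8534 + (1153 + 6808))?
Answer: -38956551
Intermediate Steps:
(34788 + 33199)*(-8534 + (1153 + 6808)) = 67987*(-8534 + 7961) = 67987*(-573) = -38956551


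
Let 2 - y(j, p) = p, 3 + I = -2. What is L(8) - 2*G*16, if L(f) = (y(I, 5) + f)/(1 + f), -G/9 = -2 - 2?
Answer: -10363/9 ≈ -1151.4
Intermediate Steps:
I = -5 (I = -3 - 2 = -5)
y(j, p) = 2 - p
G = 36 (G = -9*(-2 - 2) = -9*(-4) = 36)
L(f) = (-3 + f)/(1 + f) (L(f) = ((2 - 1*5) + f)/(1 + f) = ((2 - 5) + f)/(1 + f) = (-3 + f)/(1 + f))
L(8) - 2*G*16 = (-3 + 8)/(1 + 8) - 2*36*16 = 5/9 - 72*16 = (1/9)*5 - 1152 = 5/9 - 1152 = -10363/9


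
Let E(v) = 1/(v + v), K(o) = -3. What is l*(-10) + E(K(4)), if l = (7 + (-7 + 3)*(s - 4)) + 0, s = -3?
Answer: -2101/6 ≈ -350.17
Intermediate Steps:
E(v) = 1/(2*v)
l = 35 (l = (7 + (-7 + 3)*(-3 - 4)) + 0 = (7 - 4*(-7)) + 0 = (7 + 28) + 0 = 35 + 0 = 35)
l*(-10) + E(K(4)) = 35*(-10) + (½)/(-3) = -350 + (½)*(-⅓) = -350 - ⅙ = -2101/6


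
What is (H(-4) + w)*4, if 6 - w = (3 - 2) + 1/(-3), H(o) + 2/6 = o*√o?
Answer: 20 - 32*I ≈ 20.0 - 32.0*I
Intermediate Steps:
H(o) = -⅓ + o^(3/2) (H(o) = -⅓ + o*√o = -⅓ + o^(3/2))
w = 16/3 (w = 6 - ((3 - 2) + 1/(-3)) = 6 - (1 - ⅓) = 6 - 1*⅔ = 6 - ⅔ = 16/3 ≈ 5.3333)
(H(-4) + w)*4 = ((-⅓ + (-4)^(3/2)) + 16/3)*4 = ((-⅓ - 8*I) + 16/3)*4 = (5 - 8*I)*4 = 20 - 32*I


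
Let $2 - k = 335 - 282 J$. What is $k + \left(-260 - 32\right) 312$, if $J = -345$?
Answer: $-188727$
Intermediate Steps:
$k = -97623$ ($k = 2 - \left(335 - -97290\right) = 2 - \left(335 + 97290\right) = 2 - 97625 = -97623$)
$k + \left(-260 - 32\right) 312 = -97623 + \left(-260 - 32\right) 312 = -97623 - 91104 = -188727$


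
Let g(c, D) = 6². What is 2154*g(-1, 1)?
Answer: 77544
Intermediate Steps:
g(c, D) = 36
2154*g(-1, 1) = 2154*36 = 77544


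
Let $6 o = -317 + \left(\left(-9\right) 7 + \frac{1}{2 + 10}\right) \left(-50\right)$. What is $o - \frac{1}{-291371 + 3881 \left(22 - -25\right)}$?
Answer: $\frac{231180751}{490338} \approx 471.47$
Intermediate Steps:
$o = \frac{16973}{36}$ ($o = \frac{-317 + \left(\left(-9\right) 7 + \frac{1}{2 + 10}\right) \left(-50\right)}{6} = \frac{-317 + \left(-63 + \frac{1}{12}\right) \left(-50\right)}{6} = \frac{-317 - - \frac{18875}{6}}{6} = \frac{-317 + \frac{18875}{6}}{6} = \frac{1}{6} \cdot \frac{16973}{6} = \frac{16973}{36} \approx 471.47$)
$o - \frac{1}{-291371 + 3881 \left(22 - -25\right)} = \frac{16973}{36} - \frac{1}{-291371 + 3881 \left(22 - -25\right)} = \frac{16973}{36} - \frac{1}{-291371 + 3881 \left(22 + 25\right)} = \frac{16973}{36} - \frac{1}{-291371 + 3881 \cdot 47} = \frac{16973}{36} - \frac{1}{-291371 + 182407} = \frac{16973}{36} - \frac{1}{-108964} = \frac{16973}{36} - - \frac{1}{108964} = \frac{16973}{36} + \frac{1}{108964} = \frac{231180751}{490338}$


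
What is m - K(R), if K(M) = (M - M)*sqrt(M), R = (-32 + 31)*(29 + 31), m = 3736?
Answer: 3736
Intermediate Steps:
R = -60 (R = -1*60 = -60)
K(M) = 0 (K(M) = 0*sqrt(M) = 0)
m - K(R) = 3736 - 1*0 = 3736 + 0 = 3736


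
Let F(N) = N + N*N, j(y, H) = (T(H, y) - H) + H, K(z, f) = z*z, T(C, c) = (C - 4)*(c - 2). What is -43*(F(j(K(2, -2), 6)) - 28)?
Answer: 344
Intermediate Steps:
T(C, c) = (-4 + C)*(-2 + c)
K(z, f) = z**2
j(y, H) = 8 - 4*y - 2*H + H*y (j(y, H) = ((8 - 4*y - 2*H + H*y) - H) + H = (8 - 4*y - 3*H + H*y) + H = 8 - 4*y - 2*H + H*y)
F(N) = N + N**2
-43*(F(j(K(2, -2), 6)) - 28) = -43*((8 - 4*2**2 - 2*6 + 6*2**2)*(1 + (8 - 4*2**2 - 2*6 + 6*2**2)) - 28) = -43*((8 - 4*4 - 12 + 6*4)*(1 + (8 - 4*4 - 12 + 6*4)) - 28) = -43*((8 - 16 - 12 + 24)*(1 + (8 - 16 - 12 + 24)) - 28) = -43*(4*(1 + 4) - 28) = -43*(4*5 - 28) = -43*(20 - 28) = -43*(-8) = 344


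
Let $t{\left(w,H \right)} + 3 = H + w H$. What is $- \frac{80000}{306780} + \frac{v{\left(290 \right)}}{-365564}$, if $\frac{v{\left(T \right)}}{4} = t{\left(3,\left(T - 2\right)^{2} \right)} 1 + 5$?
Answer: $- \frac{5454706742}{1401846549} \approx -3.8911$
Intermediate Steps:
$t{\left(w,H \right)} = -3 + H + H w$ ($t{\left(w,H \right)} = -3 + \left(H + w H\right) = -3 + \left(H + H w\right) = -3 + H + H w$)
$v{\left(T \right)} = 8 + 16 \left(-2 + T\right)^{2}$ ($v{\left(T \right)} = 4 \left(\left(-3 + \left(T - 2\right)^{2} + \left(T - 2\right)^{2} \cdot 3\right) 1 + 5\right) = 4 \left(\left(-3 + \left(-2 + T\right)^{2} + \left(-2 + T\right)^{2} \cdot 3\right) 1 + 5\right) = 4 \left(\left(-3 + \left(-2 + T\right)^{2} + 3 \left(-2 + T\right)^{2}\right) 1 + 5\right) = 4 \left(\left(-3 + 4 \left(-2 + T\right)^{2}\right) 1 + 5\right) = 4 \left(\left(-3 + 4 \left(-2 + T\right)^{2}\right) + 5\right) = 4 \left(2 + 4 \left(-2 + T\right)^{2}\right) = 8 + 16 \left(-2 + T\right)^{2}$)
$- \frac{80000}{306780} + \frac{v{\left(290 \right)}}{-365564} = - \frac{80000}{306780} + \frac{8 + 16 \left(-2 + 290\right)^{2}}{-365564} = \left(-80000\right) \frac{1}{306780} + \left(8 + 16 \cdot 288^{2}\right) \left(- \frac{1}{365564}\right) = - \frac{4000}{15339} + \left(8 + 16 \cdot 82944\right) \left(- \frac{1}{365564}\right) = - \frac{4000}{15339} + \left(8 + 1327104\right) \left(- \frac{1}{365564}\right) = - \frac{4000}{15339} + 1327112 \left(- \frac{1}{365564}\right) = - \frac{4000}{15339} - \frac{331778}{91391} = - \frac{5454706742}{1401846549}$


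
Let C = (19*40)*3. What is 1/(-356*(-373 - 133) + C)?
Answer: 1/182416 ≈ 5.4820e-6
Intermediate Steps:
C = 2280 (C = 760*3 = 2280)
1/(-356*(-373 - 133) + C) = 1/(-356*(-373 - 133) + 2280) = 1/(-356*(-506) + 2280) = 1/(180136 + 2280) = 1/182416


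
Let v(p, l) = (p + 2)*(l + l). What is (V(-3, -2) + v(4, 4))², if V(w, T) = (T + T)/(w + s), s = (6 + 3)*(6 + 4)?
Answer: 17405584/7569 ≈ 2299.6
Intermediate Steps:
s = 90 (s = 9*10 = 90)
V(w, T) = 2*T/(90 + w) (V(w, T) = (T + T)/(w + 90) = (2*T)/(90 + w) = 2*T/(90 + w))
v(p, l) = 2*l*(2 + p) (v(p, l) = (2 + p)*(2*l) = 2*l*(2 + p))
(V(-3, -2) + v(4, 4))² = (2*(-2)/(90 - 3) + 2*4*(2 + 4))² = (2*(-2)/87 + 2*4*6)² = (2*(-2)*(1/87) + 48)² = (-4/87 + 48)² = (4172/87)² = 17405584/7569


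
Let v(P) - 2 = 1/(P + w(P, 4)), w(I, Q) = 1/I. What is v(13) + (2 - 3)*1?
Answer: 183/170 ≈ 1.0765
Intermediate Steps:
v(P) = 2 + 1/(P + 1/P)
v(13) + (2 - 3)*1 = (2 + 13*(1 + 2*13))/(1 + 13²) + (2 - 3)*1 = (2 + 13*(1 + 26))/(1 + 169) - 1*1 = (2 + 13*27)/170 - 1 = (2 + 351)/170 - 1 = (1/170)*353 - 1 = 353/170 - 1 = 183/170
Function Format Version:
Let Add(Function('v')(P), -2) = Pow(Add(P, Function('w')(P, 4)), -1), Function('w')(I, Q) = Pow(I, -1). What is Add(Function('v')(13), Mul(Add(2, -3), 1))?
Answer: Rational(183, 170) ≈ 1.0765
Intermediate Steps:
Function('v')(P) = Add(2, Pow(Add(P, Pow(P, -1)), -1))
Add(Function('v')(13), Mul(Add(2, -3), 1)) = Add(Mul(Pow(Add(1, Pow(13, 2)), -1), Add(2, Mul(13, Add(1, Mul(2, 13))))), Mul(Add(2, -3), 1)) = Add(Mul(Pow(Add(1, 169), -1), Add(2, Mul(13, Add(1, 26)))), Mul(-1, 1)) = Add(Mul(Pow(170, -1), Add(2, Mul(13, 27))), -1) = Add(Mul(Rational(1, 170), Add(2, 351)), -1) = Add(Mul(Rational(1, 170), 353), -1) = Add(Rational(353, 170), -1) = Rational(183, 170)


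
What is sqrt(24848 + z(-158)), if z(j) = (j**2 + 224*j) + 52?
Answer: 6*sqrt(402) ≈ 120.30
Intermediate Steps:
z(j) = 52 + j**2 + 224*j
sqrt(24848 + z(-158)) = sqrt(24848 + (52 + (-158)**2 + 224*(-158))) = sqrt(24848 + (52 + 24964 - 35392)) = sqrt(24848 - 10376) = sqrt(14472) = 6*sqrt(402)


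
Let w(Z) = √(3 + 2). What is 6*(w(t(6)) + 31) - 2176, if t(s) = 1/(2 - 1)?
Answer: -1990 + 6*√5 ≈ -1976.6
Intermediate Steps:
t(s) = 1 (t(s) = 1/1 = 1)
w(Z) = √5
6*(w(t(6)) + 31) - 2176 = 6*(√5 + 31) - 2176 = 6*(31 + √5) - 2176 = (186 + 6*√5) - 2176 = -1990 + 6*√5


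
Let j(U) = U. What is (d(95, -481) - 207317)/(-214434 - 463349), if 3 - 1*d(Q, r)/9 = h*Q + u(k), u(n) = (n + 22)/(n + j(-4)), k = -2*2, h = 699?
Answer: 3219659/2711132 ≈ 1.1876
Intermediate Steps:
k = -4
u(n) = (22 + n)/(-4 + n) (u(n) = (n + 22)/(n - 4) = (22 + n)/(-4 + n))
d(Q, r) = 189/4 - 6291*Q (d(Q, r) = 27 - 9*(699*Q + (22 - 4)/(-4 - 4)) = 27 - 9*(699*Q + 18/(-8)) = 27 - 9*(699*Q - ⅛*18) = 27 - 9*(699*Q - 9/4) = 27 - 9*(-9/4 + 699*Q) = 27 + (81/4 - 6291*Q) = 189/4 - 6291*Q)
(d(95, -481) - 207317)/(-214434 - 463349) = ((189/4 - 6291*95) - 207317)/(-214434 - 463349) = ((189/4 - 597645) - 207317)/(-677783) = (-2390391/4 - 207317)*(-1/677783) = -3219659/4*(-1/677783) = 3219659/2711132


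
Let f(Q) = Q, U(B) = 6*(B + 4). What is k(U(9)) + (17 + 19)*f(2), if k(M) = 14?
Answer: 86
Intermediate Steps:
U(B) = 24 + 6*B (U(B) = 6*(4 + B) = 24 + 6*B)
k(U(9)) + (17 + 19)*f(2) = 14 + (17 + 19)*2 = 14 + 36*2 = 14 + 72 = 86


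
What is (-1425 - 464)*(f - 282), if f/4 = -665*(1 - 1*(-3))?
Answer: 20631658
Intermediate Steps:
f = -10640 (f = 4*(-665*(1 - 1*(-3))) = 4*(-665*(1 + 3)) = 4*(-665*4) = 4*(-2660) = -10640)
(-1425 - 464)*(f - 282) = (-1425 - 464)*(-10640 - 282) = -1889*(-10922) = 20631658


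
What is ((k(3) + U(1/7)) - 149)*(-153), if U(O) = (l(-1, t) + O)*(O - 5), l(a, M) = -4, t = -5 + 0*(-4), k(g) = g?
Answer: 954108/49 ≈ 19472.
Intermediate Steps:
t = -5 (t = -5 + 0 = -5)
U(O) = (-5 + O)*(-4 + O) (U(O) = (-4 + O)*(O - 5) = (-4 + O)*(-5 + O) = (-5 + O)*(-4 + O))
((k(3) + U(1/7)) - 149)*(-153) = ((3 + (20 + (1/7)² - 9/7)) - 149)*(-153) = ((3 + (20 + (⅐)² - 9*⅐)) - 149)*(-153) = ((3 + (20 + 1/49 - 9/7)) - 149)*(-153) = ((3 + 918/49) - 149)*(-153) = (1065/49 - 149)*(-153) = -6236/49*(-153) = 954108/49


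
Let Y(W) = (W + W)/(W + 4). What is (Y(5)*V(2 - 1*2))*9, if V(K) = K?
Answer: 0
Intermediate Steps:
Y(W) = 2*W/(4 + W) (Y(W) = (2*W)/(4 + W) = 2*W/(4 + W))
(Y(5)*V(2 - 1*2))*9 = ((2*5/(4 + 5))*(2 - 1*2))*9 = ((2*5/9)*(2 - 2))*9 = ((2*5*(⅑))*0)*9 = ((10/9)*0)*9 = 0*9 = 0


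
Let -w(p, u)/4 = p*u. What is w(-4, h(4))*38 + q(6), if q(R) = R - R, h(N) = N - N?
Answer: 0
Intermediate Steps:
h(N) = 0
q(R) = 0
w(p, u) = -4*p*u
w(-4, h(4))*38 + q(6) = -4*(-4)*0*38 + 0 = 0*38 + 0 = 0 + 0 = 0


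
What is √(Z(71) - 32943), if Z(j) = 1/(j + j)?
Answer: I*√664262510/142 ≈ 181.5*I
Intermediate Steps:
Z(j) = 1/(2*j)
√(Z(71) - 32943) = √((½)/71 - 32943) = √((½)*(1/71) - 32943) = √(1/142 - 32943) = √(-4677905/142) = I*√664262510/142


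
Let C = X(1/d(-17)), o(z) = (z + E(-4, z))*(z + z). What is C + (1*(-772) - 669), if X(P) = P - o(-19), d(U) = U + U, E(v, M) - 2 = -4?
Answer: -76127/34 ≈ -2239.0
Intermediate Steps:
E(v, M) = -2 (E(v, M) = 2 - 4 = -2)
d(U) = 2*U
o(z) = 2*z*(-2 + z) (o(z) = (z - 2)*(z + z) = (-2 + z)*(2*z) = 2*z*(-2 + z))
X(P) = -798 + P (X(P) = P - 2*(-19)*(-2 - 19) = P - 2*(-19)*(-21) = P - 1*798 = P - 798 = -798 + P)
C = -27133/34 (C = -798 + 1/(2*(-17)) = -798 + 1/(-34) = -798 - 1/34 = -27133/34 ≈ -798.03)
C + (1*(-772) - 669) = -27133/34 + (1*(-772) - 669) = -27133/34 + (-772 - 669) = -27133/34 - 1441 = -76127/34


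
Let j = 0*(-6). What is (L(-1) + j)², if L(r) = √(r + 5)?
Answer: 4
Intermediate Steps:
L(r) = √(5 + r)
j = 0
(L(-1) + j)² = (√(5 - 1) + 0)² = (√4 + 0)² = (2 + 0)² = 2² = 4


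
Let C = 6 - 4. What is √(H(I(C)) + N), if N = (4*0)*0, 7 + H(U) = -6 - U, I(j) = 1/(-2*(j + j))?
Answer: I*√206/4 ≈ 3.5882*I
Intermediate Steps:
C = 2
I(j) = -1/(4*j) (I(j) = 1/(-4*j) = -1/(4*j))
H(U) = -13 - U (H(U) = -7 + (-6 - U) = -13 - U)
N = 0 (N = 0*0 = 0)
√(H(I(C)) + N) = √((-13 - (-1)/(4*2)) + 0) = √((-13 - 1*(-⅛)) + 0) = √((-13 + ⅛) + 0) = √(-103/8 + 0) = √(-103/8) = I*√206/4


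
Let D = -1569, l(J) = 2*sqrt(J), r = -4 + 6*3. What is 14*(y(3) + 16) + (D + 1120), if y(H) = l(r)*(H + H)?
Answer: -225 + 168*sqrt(14) ≈ 403.60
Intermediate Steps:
r = 14 (r = -4 + 18 = 14)
y(H) = 4*H*sqrt(14) (y(H) = (2*sqrt(14))*(H + H) = (2*sqrt(14))*(2*H) = 4*H*sqrt(14))
14*(y(3) + 16) + (D + 1120) = 14*(4*3*sqrt(14) + 16) + (-1569 + 1120) = 14*(12*sqrt(14) + 16) - 449 = 14*(16 + 12*sqrt(14)) - 449 = (224 + 168*sqrt(14)) - 449 = -225 + 168*sqrt(14)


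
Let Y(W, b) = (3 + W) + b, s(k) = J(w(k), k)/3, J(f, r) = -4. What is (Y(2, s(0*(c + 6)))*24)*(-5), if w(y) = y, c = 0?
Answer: -440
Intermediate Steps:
s(k) = -4/3
Y(W, b) = 3 + W + b
(Y(2, s(0*(c + 6)))*24)*(-5) = ((3 + 2 - 4/3)*24)*(-5) = ((11/3)*24)*(-5) = 88*(-5) = -440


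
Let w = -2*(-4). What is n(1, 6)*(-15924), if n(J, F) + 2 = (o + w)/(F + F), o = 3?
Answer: 17251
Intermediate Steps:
w = 8
n(J, F) = -2 + 11/(2*F) (n(J, F) = -2 + (3 + 8)/(F + F) = -2 + 11/((2*F)) = -2 + 11*(1/(2*F)) = -2 + 11/(2*F))
n(1, 6)*(-15924) = (-2 + (11/2)/6)*(-15924) = (-2 + (11/2)*(⅙))*(-15924) = (-2 + 11/12)*(-15924) = -13/12*(-15924) = 17251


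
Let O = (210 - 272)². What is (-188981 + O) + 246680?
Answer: 61543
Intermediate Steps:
O = 3844 (O = (-62)² = 3844)
(-188981 + O) + 246680 = (-188981 + 3844) + 246680 = -185137 + 246680 = 61543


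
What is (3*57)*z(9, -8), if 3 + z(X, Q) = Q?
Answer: -1881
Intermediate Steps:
z(X, Q) = -3 + Q
(3*57)*z(9, -8) = (3*57)*(-3 - 8) = 171*(-11) = -1881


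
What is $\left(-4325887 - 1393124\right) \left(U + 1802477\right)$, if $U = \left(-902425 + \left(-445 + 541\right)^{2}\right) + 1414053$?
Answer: $-13287098355531$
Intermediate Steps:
$U = 520844$ ($U = \left(-902425 + 96^{2}\right) + 1414053 = \left(-902425 + 9216\right) + 1414053 = -893209 + 1414053 = 520844$)
$\left(-4325887 - 1393124\right) \left(U + 1802477\right) = \left(-4325887 - 1393124\right) \left(520844 + 1802477\right) = \left(-5719011\right) 2323321 = -13287098355531$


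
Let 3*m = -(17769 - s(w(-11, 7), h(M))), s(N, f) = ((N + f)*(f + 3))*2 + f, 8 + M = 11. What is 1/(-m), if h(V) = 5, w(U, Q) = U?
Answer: 3/17860 ≈ 0.00016797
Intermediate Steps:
M = 3 (M = -8 + 11 = 3)
s(N, f) = f + 2*(3 + f)*(N + f) (s(N, f) = ((N + f)*(3 + f))*2 + f = ((3 + f)*(N + f))*2 + f = 2*(3 + f)*(N + f) + f = f + 2*(3 + f)*(N + f))
m = -17860/3 (m = (-(17769 - (2*5² + 6*(-11) + 7*5 + 2*(-11)*5)))/3 = (-(17769 - (2*25 - 66 + 35 - 110)))/3 = (-(17769 - (50 - 66 + 35 - 110)))/3 = (-(17769 - 1*(-91)))/3 = (-(17769 + 91))/3 = (-1*17860)/3 = (⅓)*(-17860) = -17860/3 ≈ -5953.3)
1/(-m) = 1/(-1*(-17860/3)) = 1/(17860/3) = 3/17860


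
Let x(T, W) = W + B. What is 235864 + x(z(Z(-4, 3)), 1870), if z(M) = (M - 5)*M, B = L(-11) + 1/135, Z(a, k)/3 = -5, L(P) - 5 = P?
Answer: 32093281/135 ≈ 2.3773e+5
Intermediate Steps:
L(P) = 5 + P
Z(a, k) = -15 (Z(a, k) = 3*(-5) = -15)
B = -809/135 (B = (5 - 11) + 1/135 = -6 + 1/135 = -809/135 ≈ -5.9926)
z(M) = M*(-5 + M) (z(M) = (-5 + M)*M = M*(-5 + M))
x(T, W) = -809/135 + W (x(T, W) = W - 809/135 = -809/135 + W)
235864 + x(z(Z(-4, 3)), 1870) = 235864 + (-809/135 + 1870) = 235864 + 251641/135 = 32093281/135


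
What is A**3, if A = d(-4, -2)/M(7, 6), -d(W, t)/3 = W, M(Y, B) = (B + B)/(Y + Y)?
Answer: 2744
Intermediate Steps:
M(Y, B) = B/Y (M(Y, B) = (2*B)/((2*Y)) = (2*B)*(1/(2*Y)) = B/Y)
d(W, t) = -3*W
A = 14 (A = (-3*(-4))/((6/7)) = 12/((6*(1/7))) = 12/(6/7) = 12*(7/6) = 14)
A**3 = 14**3 = 2744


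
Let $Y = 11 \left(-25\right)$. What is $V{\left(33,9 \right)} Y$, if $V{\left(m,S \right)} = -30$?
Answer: $8250$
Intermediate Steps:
$Y = -275$
$V{\left(33,9 \right)} Y = \left(-30\right) \left(-275\right) = 8250$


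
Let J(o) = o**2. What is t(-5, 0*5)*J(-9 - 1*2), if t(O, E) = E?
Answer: 0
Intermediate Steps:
t(-5, 0*5)*J(-9 - 1*2) = (0*5)*(-9 - 1*2)**2 = 0*(-9 - 2)**2 = 0*(-11)**2 = 0*121 = 0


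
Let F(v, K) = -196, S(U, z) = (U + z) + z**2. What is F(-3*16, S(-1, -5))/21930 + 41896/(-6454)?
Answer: -230011066/35384055 ≈ -6.5004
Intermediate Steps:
S(U, z) = U + z + z**2
F(-3*16, S(-1, -5))/21930 + 41896/(-6454) = -196/21930 + 41896/(-6454) = -196*1/21930 + 41896*(-1/6454) = -98/10965 - 20948/3227 = -230011066/35384055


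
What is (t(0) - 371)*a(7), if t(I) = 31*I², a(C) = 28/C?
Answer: -1484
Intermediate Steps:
(t(0) - 371)*a(7) = (31*0² - 371)*(28/7) = (31*0 - 371)*(28*(⅐)) = (0 - 371)*4 = -371*4 = -1484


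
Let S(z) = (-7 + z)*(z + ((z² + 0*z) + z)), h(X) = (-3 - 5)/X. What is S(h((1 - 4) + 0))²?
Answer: 2119936/729 ≈ 2908.0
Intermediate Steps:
h(X) = -8/X
S(z) = (-7 + z)*(z² + 2*z) (S(z) = (-7 + z)*(z + ((z² + 0) + z)) = (-7 + z)*(z + (z² + z)) = (-7 + z)*(z + (z + z²)) = (-7 + z)*(z² + 2*z))
S(h((1 - 4) + 0))² = ((-8/((1 - 4) + 0))*(-14 + (-8/((1 - 4) + 0))² - (-40)/((1 - 4) + 0)))² = ((-8/(-3 + 0))*(-14 + (-8/(-3 + 0))² - (-40)/(-3 + 0)))² = ((-8/(-3))*(-14 + (-8/(-3))² - (-40)/(-3)))² = ((-8*(-⅓))*(-14 + (-8*(-⅓))² - (-40)*(-1)/3))² = (8*(-14 + (8/3)² - 5*8/3)/3)² = (8*(-14 + 64/9 - 40/3)/3)² = ((8/3)*(-182/9))² = (-1456/27)² = 2119936/729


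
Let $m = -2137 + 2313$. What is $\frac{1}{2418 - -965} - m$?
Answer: $- \frac{595407}{3383} \approx -176.0$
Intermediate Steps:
$m = 176$
$\frac{1}{2418 - -965} - m = \frac{1}{2418 - -965} - 176 = \frac{1}{2418 + 965} - 176 = \frac{1}{3383} - 176 = - \frac{595407}{3383}$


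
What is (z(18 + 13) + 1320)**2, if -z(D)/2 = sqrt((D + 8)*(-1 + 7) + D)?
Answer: 1743460 - 5280*sqrt(265) ≈ 1.6575e+6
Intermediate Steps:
z(D) = -2*sqrt(48 + 7*D) (z(D) = -2*sqrt((D + 8)*(-1 + 7) + D) = -2*sqrt((8 + D)*6 + D) = -2*sqrt((48 + 6*D) + D) = -2*sqrt(48 + 7*D))
(z(18 + 13) + 1320)**2 = (-2*sqrt(48 + 7*(18 + 13)) + 1320)**2 = (-2*sqrt(48 + 7*31) + 1320)**2 = (-2*sqrt(48 + 217) + 1320)**2 = (-2*sqrt(265) + 1320)**2 = (1320 - 2*sqrt(265))**2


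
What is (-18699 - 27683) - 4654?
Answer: -51036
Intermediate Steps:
(-18699 - 27683) - 4654 = -46382 - 4654 = -51036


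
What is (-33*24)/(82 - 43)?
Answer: -264/13 ≈ -20.308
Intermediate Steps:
(-33*24)/(82 - 43) = -792/39 = -792*1/39 = -264/13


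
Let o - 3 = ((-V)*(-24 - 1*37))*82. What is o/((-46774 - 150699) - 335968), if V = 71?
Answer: -355145/533441 ≈ -0.66576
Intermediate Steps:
o = 355145 (o = 3 + ((-1*71)*(-24 - 1*37))*82 = 3 - 71*(-24 - 37)*82 = 3 - 71*(-61)*82 = 3 + 4331*82 = 3 + 355142 = 355145)
o/((-46774 - 150699) - 335968) = 355145/((-46774 - 150699) - 335968) = 355145/(-197473 - 335968) = 355145/(-533441) = 355145*(-1/533441) = -355145/533441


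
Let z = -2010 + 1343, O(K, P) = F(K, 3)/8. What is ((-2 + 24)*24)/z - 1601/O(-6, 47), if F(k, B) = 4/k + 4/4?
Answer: -25629336/667 ≈ -38425.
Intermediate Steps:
F(k, B) = 1 + 4/k (F(k, B) = 4/k + 4*(1/4) = 4/k + 1 = 1 + 4/k)
O(K, P) = (4 + K)/(8*K) (O(K, P) = ((4 + K)/K)/8 = ((4 + K)/K)*(1/8) = (4 + K)/(8*K))
z = -667
((-2 + 24)*24)/z - 1601/O(-6, 47) = ((-2 + 24)*24)/(-667) - 1601*(-48/(4 - 6)) = (22*24)*(-1/667) - 1601/((1/8)*(-1/6)*(-2)) = 528*(-1/667) - 1601/1/24 = -528/667 - 1601*24 = -528/667 - 38424 = -25629336/667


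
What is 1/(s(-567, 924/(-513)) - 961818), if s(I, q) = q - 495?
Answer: -171/164555831 ≈ -1.0392e-6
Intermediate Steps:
s(I, q) = -495 + q
1/(s(-567, 924/(-513)) - 961818) = 1/((-495 + 924/(-513)) - 961818) = 1/((-495 + 924*(-1/513)) - 961818) = 1/((-495 - 308/171) - 961818) = 1/(-84953/171 - 961818) = 1/(-164555831/171) = -171/164555831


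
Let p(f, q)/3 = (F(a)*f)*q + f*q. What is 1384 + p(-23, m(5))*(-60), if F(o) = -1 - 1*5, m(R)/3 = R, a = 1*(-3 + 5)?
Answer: -309116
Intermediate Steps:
a = 2 (a = 1*2 = 2)
m(R) = 3*R
F(o) = -6 (F(o) = -1 - 5 = -6)
p(f, q) = -15*f*q (p(f, q) = 3*((-6*f)*q + f*q) = 3*(-6*f*q + f*q) = 3*(-5*f*q) = -15*f*q)
1384 + p(-23, m(5))*(-60) = 1384 - 15*(-23)*3*5*(-60) = 1384 - 15*(-23)*15*(-60) = 1384 + 5175*(-60) = 1384 - 310500 = -309116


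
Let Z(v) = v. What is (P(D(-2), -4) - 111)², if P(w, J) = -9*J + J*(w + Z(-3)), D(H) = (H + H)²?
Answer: 16129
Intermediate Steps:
D(H) = 4*H² (D(H) = (2*H)² = 4*H²)
P(w, J) = -9*J + J*(-3 + w) (P(w, J) = -9*J + J*(w - 3) = -9*J + J*(-3 + w))
(P(D(-2), -4) - 111)² = (-4*(-12 + 4*(-2)²) - 111)² = (-4*(-12 + 4*4) - 111)² = (-4*(-12 + 16) - 111)² = (-4*4 - 111)² = (-16 - 111)² = (-127)² = 16129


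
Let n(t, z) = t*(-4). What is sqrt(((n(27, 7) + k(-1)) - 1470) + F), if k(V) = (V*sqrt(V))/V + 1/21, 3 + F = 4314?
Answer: sqrt(1205274 + 441*I)/21 ≈ 52.279 + 0.0095641*I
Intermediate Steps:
F = 4311 (F = -3 + 4314 = 4311)
n(t, z) = -4*t
k(V) = 1/21 + sqrt(V) (k(V) = V**(3/2)/V + 1*(1/21) = sqrt(V) + 1/21 = 1/21 + sqrt(V))
sqrt(((n(27, 7) + k(-1)) - 1470) + F) = sqrt(((-4*27 + (1/21 + sqrt(-1))) - 1470) + 4311) = sqrt(((-108 + (1/21 + I)) - 1470) + 4311) = sqrt(((-2267/21 + I) - 1470) + 4311) = sqrt((-33137/21 + I) + 4311) = sqrt(57394/21 + I)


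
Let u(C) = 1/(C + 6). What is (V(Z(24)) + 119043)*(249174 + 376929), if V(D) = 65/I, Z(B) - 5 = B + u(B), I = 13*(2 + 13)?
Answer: 74533388130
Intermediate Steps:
u(C) = 1/(6 + C)
I = 195 (I = 13*15 = 195)
Z(B) = 5 + B + 1/(6 + B) (Z(B) = 5 + (B + 1/(6 + B)) = 5 + B + 1/(6 + B))
V(D) = 1/3 (V(D) = 65/195 = 65*(1/195) = 1/3)
(V(Z(24)) + 119043)*(249174 + 376929) = (1/3 + 119043)*(249174 + 376929) = (357130/3)*626103 = 74533388130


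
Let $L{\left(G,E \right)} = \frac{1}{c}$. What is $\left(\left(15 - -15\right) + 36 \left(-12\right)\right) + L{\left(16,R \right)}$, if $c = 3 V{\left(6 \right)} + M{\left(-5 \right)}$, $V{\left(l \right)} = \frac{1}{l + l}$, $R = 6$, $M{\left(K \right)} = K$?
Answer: $- \frac{7642}{19} \approx -402.21$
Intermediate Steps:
$V{\left(l \right)} = \frac{1}{2 l}$
$c = - \frac{19}{4}$ ($c = 3 \frac{1}{2 \cdot 6} - 5 = 3 \cdot \frac{1}{2} \cdot \frac{1}{6} - 5 = 3 \cdot \frac{1}{12} - 5 = \frac{1}{4} - 5 = - \frac{19}{4} \approx -4.75$)
$L{\left(G,E \right)} = - \frac{4}{19}$ ($L{\left(G,E \right)} = \frac{1}{- \frac{19}{4}} = - \frac{4}{19}$)
$\left(\left(15 - -15\right) + 36 \left(-12\right)\right) + L{\left(16,R \right)} = \left(\left(15 - -15\right) + 36 \left(-12\right)\right) - \frac{4}{19} = \left(\left(15 + 15\right) - 432\right) - \frac{4}{19} = \left(30 - 432\right) - \frac{4}{19} = -402 - \frac{4}{19} = - \frac{7642}{19}$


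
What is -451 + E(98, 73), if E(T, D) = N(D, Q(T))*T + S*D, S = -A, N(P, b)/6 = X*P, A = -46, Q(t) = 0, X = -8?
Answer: -340485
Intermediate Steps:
N(P, b) = -48*P (N(P, b) = 6*(-8*P) = -48*P)
S = 46 (S = -1*(-46) = 46)
E(T, D) = 46*D - 48*D*T (E(T, D) = (-48*D)*T + 46*D = -48*D*T + 46*D = 46*D - 48*D*T)
-451 + E(98, 73) = -451 + 2*73*(23 - 24*98) = -451 + 2*73*(23 - 2352) = -451 + 2*73*(-2329) = -451 - 340034 = -340485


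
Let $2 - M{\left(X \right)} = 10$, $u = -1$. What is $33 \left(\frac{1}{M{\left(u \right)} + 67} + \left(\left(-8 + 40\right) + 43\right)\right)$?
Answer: $\frac{146058}{59} \approx 2475.6$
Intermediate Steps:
$M{\left(X \right)} = -8$ ($M{\left(X \right)} = 2 - 10 = -8$)
$33 \left(\frac{1}{M{\left(u \right)} + 67} + \left(\left(-8 + 40\right) + 43\right)\right) = 33 \left(\frac{1}{-8 + 67} + \left(\left(-8 + 40\right) + 43\right)\right) = 33 \left(\frac{1}{59} + \left(32 + 43\right)\right) = 33 \left(\frac{1}{59} + 75\right) = 33 \cdot \frac{4426}{59} = \frac{146058}{59}$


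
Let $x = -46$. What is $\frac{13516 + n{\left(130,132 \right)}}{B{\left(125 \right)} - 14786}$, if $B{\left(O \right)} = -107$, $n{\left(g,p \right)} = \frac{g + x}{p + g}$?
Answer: $- \frac{1770638}{1950983} \approx -0.90756$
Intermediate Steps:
$n{\left(g,p \right)} = \frac{-46 + g}{g + p}$ ($n{\left(g,p \right)} = \frac{g - 46}{p + g} = \frac{-46 + g}{g + p}$)
$\frac{13516 + n{\left(130,132 \right)}}{B{\left(125 \right)} - 14786} = \frac{13516 + \frac{-46 + 130}{130 + 132}}{-107 - 14786} = \frac{13516 + \frac{1}{262} \cdot 84}{-14893} = \left(13516 + \frac{1}{262} \cdot 84\right) \left(- \frac{1}{14893}\right) = \left(13516 + \frac{42}{131}\right) \left(- \frac{1}{14893}\right) = \frac{1770638}{131} \left(- \frac{1}{14893}\right) = - \frac{1770638}{1950983}$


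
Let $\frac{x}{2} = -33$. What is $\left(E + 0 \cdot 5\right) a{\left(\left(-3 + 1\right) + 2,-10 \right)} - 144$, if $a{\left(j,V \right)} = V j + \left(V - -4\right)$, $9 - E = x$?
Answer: $-594$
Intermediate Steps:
$x = -66$ ($x = 2 \left(-33\right) = -66$)
$E = 75$ ($E = 9 - -66 = 9 + 66 = 75$)
$a{\left(j,V \right)} = 4 + V + V j$ ($a{\left(j,V \right)} = V j + \left(V + 4\right) = V j + \left(4 + V\right) = 4 + V + V j$)
$\left(E + 0 \cdot 5\right) a{\left(\left(-3 + 1\right) + 2,-10 \right)} - 144 = \left(75 + 0 \cdot 5\right) \left(4 - 10 - 10 \left(\left(-3 + 1\right) + 2\right)\right) - 144 = \left(75 + 0\right) \left(4 - 10 - 10 \left(-2 + 2\right)\right) - 144 = 75 \left(4 - 10 - 0\right) - 144 = 75 \left(4 - 10 + 0\right) - 144 = 75 \left(-6\right) - 144 = -450 - 144 = -594$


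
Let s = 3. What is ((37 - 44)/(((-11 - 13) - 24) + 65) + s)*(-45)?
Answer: -1980/17 ≈ -116.47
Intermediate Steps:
((37 - 44)/(((-11 - 13) - 24) + 65) + s)*(-45) = ((37 - 44)/(((-11 - 13) - 24) + 65) + 3)*(-45) = (-7/((-24 - 24) + 65) + 3)*(-45) = (-7/(-48 + 65) + 3)*(-45) = (-7/17 + 3)*(-45) = (44/17)*(-45) = -1980/17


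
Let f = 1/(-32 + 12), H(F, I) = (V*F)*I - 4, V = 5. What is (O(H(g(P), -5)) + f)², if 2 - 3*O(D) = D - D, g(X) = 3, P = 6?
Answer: 1369/3600 ≈ 0.38028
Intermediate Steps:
H(F, I) = -4 + 5*F*I (H(F, I) = (5*F)*I - 4 = 5*F*I - 4 = -4 + 5*F*I)
O(D) = ⅔ (O(D) = ⅔ - (D - D)/3 = ⅔ - ⅓*0 = ⅔ + 0 = ⅔)
f = -1/20 (f = 1/(-20) = -1/20 ≈ -0.050000)
(O(H(g(P), -5)) + f)² = (⅔ - 1/20)² = (37/60)² = 1369/3600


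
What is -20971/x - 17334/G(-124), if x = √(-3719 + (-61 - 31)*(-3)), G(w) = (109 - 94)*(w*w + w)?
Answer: -963/12710 + 67*I*√3443/11 ≈ -0.075767 + 357.4*I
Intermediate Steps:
G(w) = 15*w + 15*w² (G(w) = 15*(w² + w) = 15*(w + w²) = 15*w + 15*w²)
x = I*√3443 (x = √(-3719 - 92*(-3)) = √(-3719 + 276) = √(-3443) = I*√3443 ≈ 58.677*I)
-20971/x - 17334/G(-124) = -20971*(-I*√3443/3443) - 17334*(-1/(1860*(1 - 124))) = -(-67)*I*√3443/11 - 17334/(15*(-124)*(-123)) = 67*I*√3443/11 - 17334/228780 = 67*I*√3443/11 - 17334*1/228780 = 67*I*√3443/11 - 963/12710 = -963/12710 + 67*I*√3443/11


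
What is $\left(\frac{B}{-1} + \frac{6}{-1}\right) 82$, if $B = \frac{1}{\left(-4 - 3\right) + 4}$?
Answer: $- \frac{1394}{3} \approx -464.67$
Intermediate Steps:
$B = - \frac{1}{3}$ ($B = \frac{1}{-7 + 4} = \frac{1}{-3} = - \frac{1}{3} \approx -0.33333$)
$\left(\frac{B}{-1} + \frac{6}{-1}\right) 82 = \left(- \frac{1}{3 \left(-1\right)} + \frac{6}{-1}\right) 82 = \left(\left(- \frac{1}{3}\right) \left(-1\right) + 6 \left(-1\right)\right) 82 = \left(\frac{1}{3} - 6\right) 82 = \left(- \frac{17}{3}\right) 82 = - \frac{1394}{3}$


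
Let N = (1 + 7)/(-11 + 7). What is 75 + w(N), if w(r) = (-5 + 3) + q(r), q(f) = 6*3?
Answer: 91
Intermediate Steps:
q(f) = 18
N = -2 (N = 8/(-4) = 8*(-1/4) = -2)
w(r) = 16 (w(r) = (-5 + 3) + 18 = -2 + 18 = 16)
75 + w(N) = 75 + 16 = 91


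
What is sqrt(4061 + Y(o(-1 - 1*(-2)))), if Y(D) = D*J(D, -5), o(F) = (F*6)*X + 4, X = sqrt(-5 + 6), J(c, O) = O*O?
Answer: 3*sqrt(479) ≈ 65.658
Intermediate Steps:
J(c, O) = O**2
X = 1 (X = sqrt(1) = 1)
o(F) = 4 + 6*F (o(F) = (F*6)*1 + 4 = (6*F)*1 + 4 = 6*F + 4 = 4 + 6*F)
Y(D) = 25*D (Y(D) = D*(-5)**2 = D*25 = 25*D)
sqrt(4061 + Y(o(-1 - 1*(-2)))) = sqrt(4061 + 25*(4 + 6*(-1 - 1*(-2)))) = sqrt(4061 + 25*(4 + 6*(-1 + 2))) = sqrt(4061 + 25*(4 + 6*1)) = sqrt(4061 + 25*(4 + 6)) = sqrt(4061 + 25*10) = sqrt(4061 + 250) = sqrt(4311) = 3*sqrt(479)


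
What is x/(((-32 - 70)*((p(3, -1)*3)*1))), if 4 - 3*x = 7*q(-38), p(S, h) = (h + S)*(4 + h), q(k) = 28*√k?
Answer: -1/1377 + 49*I*√38/1377 ≈ -0.00072622 + 0.21936*I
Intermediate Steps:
p(S, h) = (4 + h)*(S + h) (p(S, h) = (S + h)*(4 + h) = (4 + h)*(S + h))
x = 4/3 - 196*I*√38/3 (x = 4/3 - 7*28*√(-38)/3 = 4/3 - 7*28*(I*√38)/3 = 4/3 - 7*28*I*√38/3 = 4/3 - 196*I*√38/3 ≈ 1.3333 - 402.74*I)
x/(((-32 - 70)*((p(3, -1)*3)*1))) = (4/3 - 196*I*√38/3)/(((-32 - 70)*((((-1)² + 4*3 + 4*(-1) + 3*(-1))*3)*1))) = (4/3 - 196*I*√38/3)/((-102*(1 + 12 - 4 - 3)*3)) = (4/3 - 196*I*√38/3)/((-102*6*3)) = (4/3 - 196*I*√38/3)/((-1836)) = (4/3 - 196*I*√38/3)/((-102*18)) = (4/3 - 196*I*√38/3)/(-1836) = (4/3 - 196*I*√38/3)*(-1/1836) = -1/1377 + 49*I*√38/1377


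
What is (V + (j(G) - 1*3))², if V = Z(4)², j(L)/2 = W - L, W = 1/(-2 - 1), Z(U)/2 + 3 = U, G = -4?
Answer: 625/9 ≈ 69.444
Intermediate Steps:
Z(U) = -6 + 2*U
W = -⅓ (W = 1/(-3) = -⅓ ≈ -0.33333)
j(L) = -⅔ - 2*L (j(L) = 2*(-⅓ - L) = -⅔ - 2*L)
V = 4 (V = (-6 + 2*4)² = (-6 + 8)² = 2² = 4)
(V + (j(G) - 1*3))² = (4 + ((-⅔ - 2*(-4)) - 1*3))² = (4 + ((-⅔ + 8) - 3))² = (4 + (22/3 - 3))² = (4 + 13/3)² = (25/3)² = 625/9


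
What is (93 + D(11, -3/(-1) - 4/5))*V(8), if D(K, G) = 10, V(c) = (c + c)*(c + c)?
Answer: 26368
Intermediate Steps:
V(c) = 4*c² (V(c) = (2*c)*(2*c) = 4*c²)
(93 + D(11, -3/(-1) - 4/5))*V(8) = (93 + 10)*(4*8²) = 103*(4*64) = 103*256 = 26368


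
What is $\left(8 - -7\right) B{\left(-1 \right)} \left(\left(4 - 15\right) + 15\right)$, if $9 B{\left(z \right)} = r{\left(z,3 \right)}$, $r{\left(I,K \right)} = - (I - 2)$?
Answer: $20$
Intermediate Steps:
$r{\left(I,K \right)} = 2 - I$ ($r{\left(I,K \right)} = - (-2 + I) = 2 - I$)
$B{\left(z \right)} = \frac{2}{9} - \frac{z}{9}$ ($B{\left(z \right)} = \frac{2 - z}{9} = \frac{2}{9} - \frac{z}{9}$)
$\left(8 - -7\right) B{\left(-1 \right)} \left(\left(4 - 15\right) + 15\right) = \left(8 - -7\right) \left(\frac{2}{9} - - \frac{1}{9}\right) \left(\left(4 - 15\right) + 15\right) = \left(8 + 7\right) \left(\frac{2}{9} + \frac{1}{9}\right) \left(-11 + 15\right) = 15 \cdot \frac{1}{3} \cdot 4 = 5 \cdot 4 = 20$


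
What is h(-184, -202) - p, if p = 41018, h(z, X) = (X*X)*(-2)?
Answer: -122626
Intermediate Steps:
h(z, X) = -2*X² (h(z, X) = X²*(-2) = -2*X²)
h(-184, -202) - p = -2*(-202)² - 1*41018 = -2*40804 - 41018 = -81608 - 41018 = -122626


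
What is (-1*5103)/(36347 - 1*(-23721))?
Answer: -5103/60068 ≈ -0.084954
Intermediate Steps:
(-1*5103)/(36347 - 1*(-23721)) = -5103/(36347 + 23721) = -5103/60068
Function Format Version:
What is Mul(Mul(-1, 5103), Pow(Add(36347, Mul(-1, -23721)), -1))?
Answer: Rational(-5103, 60068) ≈ -0.084954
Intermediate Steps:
Mul(Mul(-1, 5103), Pow(Add(36347, Mul(-1, -23721)), -1)) = Mul(-5103, Pow(Add(36347, 23721), -1)) = Mul(-5103, Pow(60068, -1)) = Mul(-5103, Rational(1, 60068)) = Rational(-5103, 60068)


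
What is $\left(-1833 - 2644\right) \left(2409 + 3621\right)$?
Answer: $-26996310$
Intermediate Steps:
$\left(-1833 - 2644\right) \left(2409 + 3621\right) = \left(-4477\right) 6030 = -26996310$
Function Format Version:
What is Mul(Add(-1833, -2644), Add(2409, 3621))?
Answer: -26996310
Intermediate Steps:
Mul(Add(-1833, -2644), Add(2409, 3621)) = Mul(-4477, 6030) = -26996310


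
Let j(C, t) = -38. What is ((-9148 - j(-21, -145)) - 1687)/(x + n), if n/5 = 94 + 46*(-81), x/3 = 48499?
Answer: -10797/127337 ≈ -0.084791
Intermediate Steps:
x = 145497 (x = 3*48499 = 145497)
n = -18160 (n = 5*(94 + 46*(-81)) = 5*(94 - 3726) = 5*(-3632) = -18160)
((-9148 - j(-21, -145)) - 1687)/(x + n) = ((-9148 - 1*(-38)) - 1687)/(145497 - 18160) = ((-9148 + 38) - 1687)/127337 = (-9110 - 1687)*(1/127337) = -10797*1/127337 = -10797/127337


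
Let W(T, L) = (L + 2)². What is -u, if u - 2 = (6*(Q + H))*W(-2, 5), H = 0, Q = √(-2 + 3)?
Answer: -296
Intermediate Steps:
Q = 1 (Q = √1 = 1)
W(T, L) = (2 + L)²
u = 296 (u = 2 + (6*(1 + 0))*(2 + 5)² = 2 + (6*1)*7² = 2 + 6*49 = 2 + 294 = 296)
-u = -1*296 = -296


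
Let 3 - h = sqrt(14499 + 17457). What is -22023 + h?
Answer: -22020 - 2*sqrt(7989) ≈ -22199.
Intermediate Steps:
h = 3 - 2*sqrt(7989) (h = 3 - sqrt(14499 + 17457) = 3 - sqrt(31956) = 3 - 2*sqrt(7989) ≈ -175.76)
-22023 + h = -22023 + (3 - 2*sqrt(7989)) = -22020 - 2*sqrt(7989)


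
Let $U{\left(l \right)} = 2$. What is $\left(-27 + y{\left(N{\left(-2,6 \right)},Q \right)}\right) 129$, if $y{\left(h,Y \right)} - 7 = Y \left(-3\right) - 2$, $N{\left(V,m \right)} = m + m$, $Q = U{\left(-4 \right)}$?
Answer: $-3612$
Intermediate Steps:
$Q = 2$
$N{\left(V,m \right)} = 2 m$
$y{\left(h,Y \right)} = 5 - 3 Y$ ($y{\left(h,Y \right)} = 7 + \left(Y \left(-3\right) - 2\right) = 7 - \left(2 + 3 Y\right) = 5 - 3 Y$)
$\left(-27 + y{\left(N{\left(-2,6 \right)},Q \right)}\right) 129 = \left(-27 + \left(5 - 6\right)\right) 129 = \left(-27 - 1\right) 129 = \left(-28\right) 129 = -3612$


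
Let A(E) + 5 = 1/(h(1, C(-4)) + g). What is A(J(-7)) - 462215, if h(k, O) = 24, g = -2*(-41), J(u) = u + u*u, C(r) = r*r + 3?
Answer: -48995319/106 ≈ -4.6222e+5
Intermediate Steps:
C(r) = 3 + r**2 (C(r) = r**2 + 3 = 3 + r**2)
J(u) = u + u**2
g = 82
A(E) = -529/106 (A(E) = -5 + 1/(24 + 82) = -5 + 1/106 = -529/106)
A(J(-7)) - 462215 = -529/106 - 462215 = -48995319/106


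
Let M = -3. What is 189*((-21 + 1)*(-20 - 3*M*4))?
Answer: -60480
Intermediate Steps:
189*((-21 + 1)*(-20 - 3*M*4)) = 189*((-21 + 1)*(-20 - 3*(-3)*4)) = 189*(-20*(-20 + 9*4)) = 189*(-20*(-20 + 36)) = 189*(-20*16) = 189*(-320) = -60480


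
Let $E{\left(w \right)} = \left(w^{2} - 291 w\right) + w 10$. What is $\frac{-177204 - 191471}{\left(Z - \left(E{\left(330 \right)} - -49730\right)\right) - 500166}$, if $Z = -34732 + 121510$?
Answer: $\frac{368675}{479288} \approx 0.76921$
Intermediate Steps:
$Z = 86778$
$E{\left(w \right)} = w^{2} - 281 w$ ($E{\left(w \right)} = \left(w^{2} - 291 w\right) + 10 w = w^{2} - 281 w$)
$\frac{-177204 - 191471}{\left(Z - \left(E{\left(330 \right)} - -49730\right)\right) - 500166} = \frac{-177204 - 191471}{\left(86778 - \left(330 \left(-281 + 330\right) - -49730\right)\right) - 500166} = - \frac{368675}{\left(86778 - \left(330 \cdot 49 + 49730\right)\right) - 500166} = - \frac{368675}{\left(86778 - \left(16170 + 49730\right)\right) - 500166} = - \frac{368675}{\left(86778 - 65900\right) - 500166} = - \frac{368675}{20878 - 500166} = - \frac{368675}{-479288} = \left(-368675\right) \left(- \frac{1}{479288}\right) = \frac{368675}{479288}$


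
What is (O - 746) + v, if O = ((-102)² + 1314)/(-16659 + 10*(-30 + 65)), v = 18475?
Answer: 289130543/16309 ≈ 17728.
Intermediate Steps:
O = -11718/16309 (O = (10404 + 1314)/(-16659 + 10*35) = 11718/(-16659 + 350) = 11718/(-16309) = 11718*(-1/16309) = -11718/16309 ≈ -0.71850)
(O - 746) + v = (-11718/16309 - 746) + 18475 = -12178232/16309 + 18475 = 289130543/16309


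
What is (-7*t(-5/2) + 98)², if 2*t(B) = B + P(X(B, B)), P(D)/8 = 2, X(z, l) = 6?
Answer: 41209/16 ≈ 2575.6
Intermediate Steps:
P(D) = 16 (P(D) = 8*2 = 16)
t(B) = 8 + B/2 (t(B) = (B + 16)/2 = (16 + B)/2 = 8 + B/2)
(-7*t(-5/2) + 98)² = (-7*(8 + (-5/2)/2) + 98)² = (-7*(8 + (-5*½)/2) + 98)² = (-7*(8 + (½)*(-5/2)) + 98)² = (-7*(8 - 5/4) + 98)² = (-7*27/4 + 98)² = (-189/4 + 98)² = (203/4)² = 41209/16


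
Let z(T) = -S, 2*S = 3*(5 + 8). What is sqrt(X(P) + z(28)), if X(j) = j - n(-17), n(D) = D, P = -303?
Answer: I*sqrt(1222)/2 ≈ 17.479*I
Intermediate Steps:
S = 39/2 (S = (3*(5 + 8))/2 = (3*13)/2 = (1/2)*39 = 39/2 ≈ 19.500)
X(j) = 17 + j (X(j) = j - 1*(-17) = j + 17 = 17 + j)
z(T) = -39/2 (z(T) = -1*39/2 = -39/2)
sqrt(X(P) + z(28)) = sqrt((17 - 303) - 39/2) = sqrt(-286 - 39/2) = sqrt(-611/2) = I*sqrt(1222)/2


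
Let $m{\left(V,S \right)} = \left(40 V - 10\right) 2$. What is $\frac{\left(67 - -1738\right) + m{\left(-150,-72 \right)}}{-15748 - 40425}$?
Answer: $\frac{10215}{56173} \approx 0.18185$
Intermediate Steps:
$m{\left(V,S \right)} = -20 + 80 V$ ($m{\left(V,S \right)} = \left(-10 + 40 V\right) 2 = -20 + 80 V$)
$\frac{\left(67 - -1738\right) + m{\left(-150,-72 \right)}}{-15748 - 40425} = \frac{\left(67 - -1738\right) + \left(-20 + 80 \left(-150\right)\right)}{-15748 - 40425} = \frac{\left(67 + 1738\right) - 12020}{-56173} = \left(1805 - 12020\right) \left(- \frac{1}{56173}\right) = \left(-10215\right) \left(- \frac{1}{56173}\right) = \frac{10215}{56173}$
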